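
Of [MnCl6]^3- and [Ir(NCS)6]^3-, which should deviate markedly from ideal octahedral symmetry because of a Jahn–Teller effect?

[MnCl6]^3-: Summing ligand charges against the −3 overall charge gives an oxidation state of +3 for manganese. Mn sits in group 7, so the d-electron count is 7 − 3 = 4. Chloride is a weak-field ligand for a first-row metal, so the complex is high-spin. The t₂g³e_g¹ (high-spin) configuration has an unevenly filled e_g set; the Jahn–Teller theorem predicts a tetragonal distortion (typically axial elongation) to lift the degeneracy.
[Ir(NCS)6]^3-: Ligand charges: each isothiocyanate is −1. With an overall charge of −3 the iridium centre must be in the +3 oxidation state. Iridium is a group-9 element; Ir(III) is therefore d⁶. A 5d ion has a large Δₒ and is invariably low-spin. The d⁶ configuration leaves the e_g set evenly filled (or empty) — no strong Jahn–Teller driving force.

[MnCl6]^3-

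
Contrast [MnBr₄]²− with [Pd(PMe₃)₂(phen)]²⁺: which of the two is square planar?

For [MnBr₄]²−: Summing ligand charges against the −2 overall charge gives an oxidation state of +2 for manganese. Mn sits in group 7, so the d-electron count is 7 − 2 = 5. A high-spin d⁵ ion has zero CFSE in either geometry, so four ligands adopt the sterically favoured tetrahedral geometry. → tetrahedral.
For [Pd(PMe₃)₂(phen)]²⁺: Summing ligand charges against the +2 overall charge gives an oxidation state of +2 for palladium. Pd sits in group 10, so the d-electron count is 10 − 2 = 8. A 4d d⁸ ion has a large crystal-field splitting; square planar leaves the high-energy d_{x²−y²} orbital empty and maximises CFSE. → square planar.

[Pd(PMe₃)₂(phen)]²⁺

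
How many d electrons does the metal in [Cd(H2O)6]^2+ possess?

d¹⁰

Ligand charges: water is neutral. With an overall charge of +2 the cadmium centre must be in the +2 oxidation state.
Cd sits in group 12, so the d-electron count is 12 − 2 = 10.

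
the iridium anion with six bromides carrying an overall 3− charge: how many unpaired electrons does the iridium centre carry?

Summing ligand charges against the −3 overall charge gives an oxidation state of +3 for iridium.
Ir sits in group 9, so the d-electron count is 9 − 3 = 6.
The spin state decides the count: a 5d ion has a large Δₒ and is invariably low-spin.
An octahedral low-spin d⁶ ion is t₂g⁶e_g⁰, giving 0 unpaired electrons.

0 unpaired electrons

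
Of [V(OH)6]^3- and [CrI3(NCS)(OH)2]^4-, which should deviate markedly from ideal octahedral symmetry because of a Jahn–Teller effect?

[V(OH)6]^3-: Each hydroxide is −1; balancing the −3 overall charge requires V(III). Group 5 minus oxidation state 3 gives a d² configuration. The d² configuration leaves the e_g set evenly filled (or empty) — no strong Jahn–Teller driving force.
[CrI3(NCS)(OH)2]^4-: Summing ligand charges against the −4 overall charge gives an oxidation state of +2 for chromium. Cr sits in group 6, so the d-electron count is 6 − 2 = 4. Hydroxide, iodide, and isothiocyanate are weak-field ligands for a first-row metal, so the complex is high-spin. The t₂g³e_g¹ (high-spin) configuration has an unevenly filled e_g set; the Jahn–Teller theorem predicts a tetragonal distortion (typically axial elongation) to lift the degeneracy.

[CrI3(NCS)(OH)2]^4-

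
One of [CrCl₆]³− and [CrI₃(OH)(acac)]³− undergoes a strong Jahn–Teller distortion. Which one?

[CrI₃(OH)(acac)]³−

[CrCl₆]³−: Ligand charges: each chloride is −1. With an overall charge of −3 the chromium centre must be in the +3 oxidation state. Group 6 minus oxidation state 3 gives a d³ configuration. The d³ configuration leaves the e_g set evenly filled (or empty) — no strong Jahn–Teller driving force.
[CrI₃(OH)(acac)]³−: Summing ligand charges against the −3 overall charge gives an oxidation state of +2 for chromium. Chromium is a group-6 element; Cr(II) is therefore d⁴. Acetylacetonate, hydroxide, and iodide are weak-field ligands for a first-row metal, so the complex is high-spin. The t₂g³e_g¹ (high-spin) configuration has an unevenly filled e_g set; the Jahn–Teller theorem predicts a tetragonal distortion (typically axial elongation) to lift the degeneracy.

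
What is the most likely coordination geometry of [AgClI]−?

linear

Each chloride is −1; each iodide is −1; balancing the −1 overall charge requires Ag(I).
Ag sits in group 11, so the d-electron count is 11 − 1 = 10.
With 2 monodentate ligands the coordination number is 2.
A d¹⁰ ion with only two ligands adopts a linear arrangement (sp hybridisation; no CFSE preference).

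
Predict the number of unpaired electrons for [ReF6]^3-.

2 unpaired electrons

Summing ligand charges against the −3 overall charge gives an oxidation state of +3 for rhenium.
Group 7 minus oxidation state 3 gives a d⁴ configuration.
The spin state decides the count: a 5d ion has a large Δₒ and is invariably low-spin.
An octahedral low-spin d⁴ ion is t₂g⁴e_g⁰, giving 2 unpaired electrons.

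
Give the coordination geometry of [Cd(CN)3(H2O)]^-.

Each cyanide is −1; water is neutral; balancing the −1 overall charge requires Cd(II).
Cadmium is a group-12 element; Cd(II) is therefore d¹⁰.
With 4 monodentate ligands the coordination number is 4.
A d¹⁰ ion has no crystal-field stabilisation preference between square planar and tetrahedral, so four ligands adopt the sterically favoured tetrahedral geometry.

tetrahedral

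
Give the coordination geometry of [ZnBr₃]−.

Each bromide is −1; balancing the −1 overall charge requires Zn(II).
Group 12 minus oxidation state 2 gives a d¹⁰ configuration.
With 3 monodentate ligands the coordination number is 3.
Three ligands around a d¹⁰ centre minimise repulsion in a trigonal-planar arrangement.

trigonal planar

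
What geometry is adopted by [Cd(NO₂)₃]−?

Summing ligand charges against the −1 overall charge gives an oxidation state of +2 for cadmium.
Group 12 minus oxidation state 2 gives a d¹⁰ configuration.
With 3 monodentate ligands the coordination number is 3.
Three ligands around a d¹⁰ centre minimise repulsion in a trigonal-planar arrangement.

trigonal planar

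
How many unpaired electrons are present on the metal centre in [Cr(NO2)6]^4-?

2 unpaired electrons

Summing ligand charges against the −4 overall charge gives an oxidation state of +2 for chromium.
Group 6 minus oxidation state 2 gives a d⁴ configuration.
The spin state decides the count: Nitro (N-bound nitrite) is a strong-field ligand (high in the spectrochemical series) for a first-row metal, so the complex is low-spin.
An octahedral low-spin d⁴ ion is t₂g⁴e_g⁰, giving 2 unpaired electrons.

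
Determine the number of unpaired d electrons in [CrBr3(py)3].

Each bromide is −1; pyridine is neutral; balancing the 0 overall charge requires Cr(III).
Chromium is a group-6 element; Cr(III) is therefore d³.
In an octahedral field the d³ configuration is t₂g³e_g⁰ (only one arrangement possible), giving 3 unpaired electrons.

3 unpaired electrons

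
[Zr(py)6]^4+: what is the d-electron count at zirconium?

d⁰

Ligand charges: pyridine is neutral. With an overall charge of +4 the zirconium centre must be in the +4 oxidation state.
Zirconium is a group-4 element; Zr(IV) is therefore d⁰.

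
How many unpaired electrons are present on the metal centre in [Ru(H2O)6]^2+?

0 unpaired electrons

Summing ligand charges against the +2 overall charge gives an oxidation state of +2 for ruthenium.
Ru sits in group 8, so the d-electron count is 8 − 2 = 6.
The spin state decides the count: a 4d ion has a large Δₒ and is invariably low-spin.
An octahedral low-spin d⁶ ion is t₂g⁶e_g⁰, giving 0 unpaired electrons.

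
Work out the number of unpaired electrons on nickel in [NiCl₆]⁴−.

2 unpaired electrons

Each chloride is −1; balancing the −4 overall charge requires Ni(II).
Group 10 minus oxidation state 2 gives a d⁸ configuration.
In an octahedral field the d⁸ configuration is t₂g⁶e_g² (only one arrangement possible), giving 2 unpaired electrons.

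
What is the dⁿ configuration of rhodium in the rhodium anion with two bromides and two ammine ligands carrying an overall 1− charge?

Ligand charges: each bromide is −1; ammonia is neutral. With an overall charge of −1 the rhodium centre must be in the +1 oxidation state.
Group 9 minus oxidation state 1 gives a d⁸ configuration.

d8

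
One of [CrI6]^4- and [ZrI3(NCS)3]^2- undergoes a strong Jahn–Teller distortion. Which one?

[CrI6]^4-

[CrI6]^4-: Each iodide is −1; balancing the −4 overall charge requires Cr(II). Chromium is a group-6 element; Cr(II) is therefore d⁴. Iodide is a weak-field ligand for a first-row metal, so the complex is high-spin. The t₂g³e_g¹ (high-spin) configuration has an unevenly filled e_g set; the Jahn–Teller theorem predicts a tetragonal distortion (typically axial elongation) to lift the degeneracy.
[ZrI3(NCS)3]^2-: Ligand charges: each iodide is −1; each isothiocyanate is −1. With an overall charge of −2 the zirconium centre must be in the +4 oxidation state. Group 4 minus oxidation state 4 gives a d⁰ configuration. The d⁰ configuration leaves the e_g set evenly filled (or empty) — no strong Jahn–Teller driving force.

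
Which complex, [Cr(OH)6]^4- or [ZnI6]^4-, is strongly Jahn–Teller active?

[Cr(OH)6]^4-: Ligand charges: each hydroxide is −1. With an overall charge of −4 the chromium centre must be in the +2 oxidation state. Group 6 minus oxidation state 2 gives a d⁴ configuration. Hydroxide is a weak-field ligand for a first-row metal, so the complex is high-spin. The t₂g³e_g¹ (high-spin) configuration has an unevenly filled e_g set; the Jahn–Teller theorem predicts a tetragonal distortion (typically axial elongation) to lift the degeneracy.
[ZnI6]^4-: Each iodide is −1; balancing the −4 overall charge requires Zn(II). Group 12 minus oxidation state 2 gives a d¹⁰ configuration. The d¹⁰ configuration leaves the e_g set evenly filled (or empty) — no strong Jahn–Teller driving force.

[Cr(OH)6]^4-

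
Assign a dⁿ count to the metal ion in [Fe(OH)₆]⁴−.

Ligand charges: each hydroxide is −1. With an overall charge of −4 the iron centre must be in the +2 oxidation state.
Group 8 minus oxidation state 2 gives a d⁶ configuration.

d⁶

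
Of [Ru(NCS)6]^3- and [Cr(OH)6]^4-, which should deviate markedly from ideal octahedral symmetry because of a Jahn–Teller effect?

[Ru(NCS)6]^3-: Summing ligand charges against the −3 overall charge gives an oxidation state of +3 for ruthenium. Ru sits in group 8, so the d-electron count is 8 − 3 = 5. A 4d ion has a large Δₒ and is invariably low-spin. The d⁵ configuration leaves the e_g set evenly filled (or empty) — no strong Jahn–Teller driving force.
[Cr(OH)6]^4-: Summing ligand charges against the −4 overall charge gives an oxidation state of +2 for chromium. Chromium is a group-6 element; Cr(II) is therefore d⁴. Hydroxide is a weak-field ligand for a first-row metal, so the complex is high-spin. The t₂g³e_g¹ (high-spin) configuration has an unevenly filled e_g set; the Jahn–Teller theorem predicts a tetragonal distortion (typically axial elongation) to lift the degeneracy.

[Cr(OH)6]^4-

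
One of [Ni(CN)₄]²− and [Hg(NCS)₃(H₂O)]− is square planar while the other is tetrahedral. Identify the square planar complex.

[Ni(CN)₄]²−

For [Ni(CN)₄]²−: Ligand charges: each cyanide is −1. With an overall charge of −2 the nickel centre must be in the +2 oxidation state. Group 10 minus oxidation state 2 gives a d⁸ configuration. Cyanide is a strong-field ligand (high in the spectrochemical series). A 3d d⁸ ion with strong-field ligands gains enough CFSE to favour square planar over tetrahedral. → square planar.
For [Hg(NCS)₃(H₂O)]−: Each isothiocyanate is −1; water is neutral; balancing the −1 overall charge requires Hg(II). Group 12 minus oxidation state 2 gives a d¹⁰ configuration. A d¹⁰ ion has no crystal-field stabilisation preference between square planar and tetrahedral, so four ligands adopt the sterically favoured tetrahedral geometry. → tetrahedral.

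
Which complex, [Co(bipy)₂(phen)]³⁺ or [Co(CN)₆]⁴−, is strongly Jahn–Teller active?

[Co(CN)₆]⁴−

[Co(bipy)₂(phen)]³⁺: Ligand charges: 2,2′-bipyridine is neutral; 1,10-phenanthroline is neutral. With an overall charge of +3 the cobalt centre must be in the +3 oxidation state. Group 9 minus oxidation state 3 gives a d⁶ configuration. Co(III) has an exceptionally large octahedral splitting and is low-spin with essentially every ligand except fluoride. The d⁶ configuration leaves the e_g set evenly filled (or empty) — no strong Jahn–Teller driving force.
[Co(CN)₆]⁴−: Each cyanide is −1; balancing the −4 overall charge requires Co(II). Cobalt is a group-9 element; Co(II) is therefore d⁷. Cyanide is a strong-field ligand (high in the spectrochemical series) for a first-row metal, so the complex is low-spin. The t₂g⁶e_g¹ (low-spin) configuration has an unevenly filled e_g set; the Jahn–Teller theorem predicts a tetragonal distortion (typically axial elongation) to lift the degeneracy.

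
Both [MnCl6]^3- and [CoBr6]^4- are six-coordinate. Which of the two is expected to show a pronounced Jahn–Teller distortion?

[MnCl6]^3-: Summing ligand charges against the −3 overall charge gives an oxidation state of +3 for manganese. Group 7 minus oxidation state 3 gives a d⁴ configuration. Chloride is a weak-field ligand for a first-row metal, so the complex is high-spin. The t₂g³e_g¹ (high-spin) configuration has an unevenly filled e_g set; the Jahn–Teller theorem predicts a tetragonal distortion (typically axial elongation) to lift the degeneracy.
[CoBr6]^4-: Ligand charges: each bromide is −1. With an overall charge of −4 the cobalt centre must be in the +2 oxidation state. Group 9 minus oxidation state 2 gives a d⁷ configuration. Bromide is a weak-field ligand for a first-row metal, so the complex is high-spin. The d⁷ configuration leaves the e_g set evenly filled (or empty) — no strong Jahn–Teller driving force.

[MnCl6]^3-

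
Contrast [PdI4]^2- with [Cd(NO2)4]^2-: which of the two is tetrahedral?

[Cd(NO2)4]^2-

For [PdI4]^2-: Summing ligand charges against the −2 overall charge gives an oxidation state of +2 for palladium. Palladium is a group-10 element; Pd(II) is therefore d⁸. A 4d d⁸ ion has a large crystal-field splitting; square planar leaves the high-energy d_{x²−y²} orbital empty and maximises CFSE. → square planar.
For [Cd(NO2)4]^2-: Each nitro (N-bound nitrite) is −1; balancing the −2 overall charge requires Cd(II). Cadmium is a group-12 element; Cd(II) is therefore d¹⁰. A d¹⁰ ion has no crystal-field stabilisation preference between square planar and tetrahedral, so four ligands adopt the sterically favoured tetrahedral geometry. → tetrahedral.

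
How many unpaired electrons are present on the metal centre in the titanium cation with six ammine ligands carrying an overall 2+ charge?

2 unpaired electrons

Summing ligand charges against the +2 overall charge gives an oxidation state of +2 for titanium.
Ti sits in group 4, so the d-electron count is 4 − 2 = 2.
In an octahedral field the d² configuration is t₂g²e_g⁰ (only one arrangement possible), giving 2 unpaired electrons.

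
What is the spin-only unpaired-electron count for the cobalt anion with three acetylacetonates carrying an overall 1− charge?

Each acetylacetonate is −1; balancing the −1 overall charge requires Co(II).
Group 9 minus oxidation state 2 gives a d⁷ configuration.
Counting donor atoms: 3×acetylacetonate (bidentate) → 6 donors. Coordination number = 6.
The spin state decides the count: Acetylacetonate is a weak-field ligand for a first-row metal, so the complex is high-spin.
An octahedral high-spin d⁷ ion is t₂g⁵e_g², giving 3 unpaired electrons.

3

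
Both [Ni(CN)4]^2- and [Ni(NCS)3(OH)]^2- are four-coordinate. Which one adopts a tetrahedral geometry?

[Ni(NCS)3(OH)]^2-

For [Ni(CN)4]^2-: Ligand charges: each cyanide is −1. With an overall charge of −2 the nickel centre must be in the +2 oxidation state. Ni sits in group 10, so the d-electron count is 10 − 2 = 8. Cyanide is a strong-field ligand (high in the spectrochemical series). A 3d d⁸ ion with strong-field ligands gains enough CFSE to favour square planar over tetrahedral. → square planar.
For [Ni(NCS)3(OH)]^2-: Summing ligand charges against the −2 overall charge gives an oxidation state of +2 for nickel. Group 10 minus oxidation state 2 gives a d⁸ configuration. Hydroxide and isothiocyanate are weak-field ligands. With weak-field ligands the CFSE gain from square planar is small, so a 3d d⁸ ion takes the sterically preferred tetrahedral geometry. → tetrahedral.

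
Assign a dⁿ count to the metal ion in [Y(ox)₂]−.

d0

Each oxalate is −2; balancing the −1 overall charge requires Y(III).
Yttrium is a group-3 element; Y(III) is therefore d⁰.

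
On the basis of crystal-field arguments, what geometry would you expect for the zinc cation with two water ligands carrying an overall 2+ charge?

Ligand charges: water is neutral. With an overall charge of +2 the zinc centre must be in the +2 oxidation state.
Group 12 minus oxidation state 2 gives a d¹⁰ configuration.
With 2 monodentate ligands the coordination number is 2.
A d¹⁰ ion with only two ligands adopts a linear arrangement (sp hybridisation; no CFSE preference).

linear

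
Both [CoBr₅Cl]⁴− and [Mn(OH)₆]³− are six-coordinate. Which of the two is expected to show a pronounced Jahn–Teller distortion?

[Mn(OH)₆]³−

[CoBr₅Cl]⁴−: Each bromide is −1; each chloride is −1; balancing the −4 overall charge requires Co(II). Co sits in group 9, so the d-electron count is 9 − 2 = 7. Bromide and chloride are weak-field ligands for a first-row metal, so the complex is high-spin. The d⁷ configuration leaves the e_g set evenly filled (or empty) — no strong Jahn–Teller driving force.
[Mn(OH)₆]³−: Summing ligand charges against the −3 overall charge gives an oxidation state of +3 for manganese. Mn sits in group 7, so the d-electron count is 7 − 3 = 4. Hydroxide is a weak-field ligand for a first-row metal, so the complex is high-spin. The t₂g³e_g¹ (high-spin) configuration has an unevenly filled e_g set; the Jahn–Teller theorem predicts a tetragonal distortion (typically axial elongation) to lift the degeneracy.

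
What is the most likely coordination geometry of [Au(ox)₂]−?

Each oxalate is −2; balancing the −1 overall charge requires Au(III).
Au sits in group 11, so the d-electron count is 11 − 3 = 8.
Counting donor atoms: 2×oxalate (bidentate) → 4 donors. Coordination number = 4.
A 5d d⁸ ion has a large crystal-field splitting; square planar leaves the high-energy d_{x²−y²} orbital empty and maximises CFSE.

square planar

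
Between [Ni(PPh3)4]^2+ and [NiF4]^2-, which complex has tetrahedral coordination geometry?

For [Ni(PPh3)4]^2+: Summing ligand charges against the +2 overall charge gives an oxidation state of +2 for nickel. Group 10 minus oxidation state 2 gives a d⁸ configuration. Triphenylphosphine is a strong-field ligand (high in the spectrochemical series). A 3d d⁸ ion with strong-field ligands gains enough CFSE to favour square planar over tetrahedral. → square planar.
For [NiF4]^2-: Each fluoride is −1; balancing the −2 overall charge requires Ni(II). Nickel is a group-10 element; Ni(II) is therefore d⁸. Fluoride is a weak-field ligand. With weak-field ligands the CFSE gain from square planar is small, so a 3d d⁸ ion takes the sterically preferred tetrahedral geometry. → tetrahedral.

[NiF4]^2-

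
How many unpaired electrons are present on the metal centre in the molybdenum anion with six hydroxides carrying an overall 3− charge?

Each hydroxide is −1; balancing the −3 overall charge requires Mo(III).
Mo sits in group 6, so the d-electron count is 6 − 3 = 3.
In an octahedral field the d³ configuration is t₂g³e_g⁰ (only one arrangement possible), giving 3 unpaired electrons.

3 unpaired electrons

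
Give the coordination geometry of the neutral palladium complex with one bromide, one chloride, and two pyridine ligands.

Ligand charges: each bromide is −1; each chloride is −1; pyridine is neutral. With an overall charge of 0 the palladium centre must be in the +2 oxidation state.
Pd sits in group 10, so the d-electron count is 10 − 2 = 8.
With 4 monodentate ligands the coordination number is 4.
A 4d d⁸ ion has a large crystal-field splitting; square planar leaves the high-energy d_{x²−y²} orbital empty and maximises CFSE.

square planar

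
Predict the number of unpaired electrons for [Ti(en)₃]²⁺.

Ligand charges: ethylenediamine is neutral. With an overall charge of +2 the titanium centre must be in the +2 oxidation state.
Ti sits in group 4, so the d-electron count is 4 − 2 = 2.
Counting donor atoms: 3×ethylenediamine (bidentate) → 6 donors. Coordination number = 6.
In an octahedral field the d² configuration is t₂g²e_g⁰ (only one arrangement possible), giving 2 unpaired electrons.

2 unpaired electrons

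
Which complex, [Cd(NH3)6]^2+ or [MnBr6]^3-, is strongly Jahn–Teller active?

[Cd(NH3)6]^2+: Summing ligand charges against the +2 overall charge gives an oxidation state of +2 for cadmium. Cadmium is a group-12 element; Cd(II) is therefore d¹⁰. The d¹⁰ configuration leaves the e_g set evenly filled (or empty) — no strong Jahn–Teller driving force.
[MnBr6]^3-: Each bromide is −1; balancing the −3 overall charge requires Mn(III). Group 7 minus oxidation state 3 gives a d⁴ configuration. Bromide is a weak-field ligand for a first-row metal, so the complex is high-spin. The t₂g³e_g¹ (high-spin) configuration has an unevenly filled e_g set; the Jahn–Teller theorem predicts a tetragonal distortion (typically axial elongation) to lift the degeneracy.

[MnBr6]^3-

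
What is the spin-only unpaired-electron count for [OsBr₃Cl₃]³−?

Each bromide is −1; each chloride is −1; balancing the −3 overall charge requires Os(III).
Os sits in group 8, so the d-electron count is 8 − 3 = 5.
The spin state decides the count: a 5d ion has a large Δₒ and is invariably low-spin.
An octahedral low-spin d⁵ ion is t₂g⁵e_g⁰, giving 1 unpaired electron.

1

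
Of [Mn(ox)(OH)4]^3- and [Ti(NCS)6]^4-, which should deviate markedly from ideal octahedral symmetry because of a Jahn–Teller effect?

[Mn(ox)(OH)4]^3-: Each oxalate is −2; each hydroxide is −1; balancing the −3 overall charge requires Mn(III). Manganese is a group-7 element; Mn(III) is therefore d⁴. Hydroxide and oxalate are weak-field ligands for a first-row metal, so the complex is high-spin. The t₂g³e_g¹ (high-spin) configuration has an unevenly filled e_g set; the Jahn–Teller theorem predicts a tetragonal distortion (typically axial elongation) to lift the degeneracy.
[Ti(NCS)6]^4-: Ligand charges: each isothiocyanate is −1. With an overall charge of −4 the titanium centre must be in the +2 oxidation state. Titanium is a group-4 element; Ti(II) is therefore d². The d² configuration leaves the e_g set evenly filled (or empty) — no strong Jahn–Teller driving force.

[Mn(ox)(OH)4]^3-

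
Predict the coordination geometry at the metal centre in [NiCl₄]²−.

Each chloride is −1; balancing the −2 overall charge requires Ni(II).
Ni sits in group 10, so the d-electron count is 10 − 2 = 8.
Coordination number: 4.
Chloride is a weak-field ligand.
With weak-field ligands the CFSE gain from square planar is small, so a 3d d⁸ ion takes the sterically preferred tetrahedral geometry.

tetrahedral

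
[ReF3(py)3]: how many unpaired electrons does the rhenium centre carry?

Each fluoride is −1; pyridine is neutral; balancing the 0 overall charge requires Re(III).
Re sits in group 7, so the d-electron count is 7 − 3 = 4.
The spin state decides the count: a 5d ion has a large Δₒ and is invariably low-spin.
An octahedral low-spin d⁴ ion is t₂g⁴e_g⁰, giving 2 unpaired electrons.

2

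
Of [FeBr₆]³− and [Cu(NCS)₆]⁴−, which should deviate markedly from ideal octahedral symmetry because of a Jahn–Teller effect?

[Cu(NCS)₆]⁴−

[FeBr₆]³−: Summing ligand charges against the −3 overall charge gives an oxidation state of +3 for iron. Iron is a group-8 element; Fe(III) is therefore d⁵. Bromide is a weak-field ligand for a first-row metal, so the complex is high-spin. The d⁵ configuration leaves the e_g set evenly filled (or empty) — no strong Jahn–Teller driving force.
[Cu(NCS)₆]⁴−: Ligand charges: each isothiocyanate is −1. With an overall charge of −4 the copper centre must be in the +2 oxidation state. Group 11 minus oxidation state 2 gives a d⁹ configuration. The t₂g⁶e_g³ configuration has an unevenly filled e_g set; the Jahn–Teller theorem predicts a tetragonal distortion (typically axial elongation) to lift the degeneracy.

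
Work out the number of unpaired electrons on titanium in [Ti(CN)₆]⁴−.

Each cyanide is −1; balancing the −4 overall charge requires Ti(II).
Titanium is a group-4 element; Ti(II) is therefore d².
In an octahedral field the d² configuration is t₂g²e_g⁰ (only one arrangement possible), giving 2 unpaired electrons.

2 unpaired electrons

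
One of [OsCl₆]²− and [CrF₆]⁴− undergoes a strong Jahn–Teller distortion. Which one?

[CrF₆]⁴−

[OsCl₆]²−: Summing ligand charges against the −2 overall charge gives an oxidation state of +4 for osmium. Osmium is a group-8 element; Os(IV) is therefore d⁴. A 5d ion has a large Δₒ and is invariably low-spin. The d⁴ configuration leaves the e_g set evenly filled (or empty) — no strong Jahn–Teller driving force.
[CrF₆]⁴−: Summing ligand charges against the −4 overall charge gives an oxidation state of +2 for chromium. Chromium is a group-6 element; Cr(II) is therefore d⁴. Fluoride is a weak-field ligand for a first-row metal, so the complex is high-spin. The t₂g³e_g¹ (high-spin) configuration has an unevenly filled e_g set; the Jahn–Teller theorem predicts a tetragonal distortion (typically axial elongation) to lift the degeneracy.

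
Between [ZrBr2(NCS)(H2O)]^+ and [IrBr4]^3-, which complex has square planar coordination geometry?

For [ZrBr2(NCS)(H2O)]^+: Each bromide is −1; each isothiocyanate is −1; water is neutral; balancing the +1 overall charge requires Zr(IV). Group 4 minus oxidation state 4 gives a d⁰ configuration. A d⁰ ion has no crystal-field stabilisation preference between square planar and tetrahedral, so four ligands adopt the sterically favoured tetrahedral geometry. → tetrahedral.
For [IrBr4]^3-: Each bromide is −1; balancing the −3 overall charge requires Ir(I). Iridium is a group-9 element; Ir(I) is therefore d⁸. A 5d d⁸ ion has a large crystal-field splitting; square planar leaves the high-energy d_{x²−y²} orbital empty and maximises CFSE. → square planar.

[IrBr4]^3-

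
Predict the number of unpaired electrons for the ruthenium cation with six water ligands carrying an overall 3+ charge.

1

Ligand charges: water is neutral. With an overall charge of +3 the ruthenium centre must be in the +3 oxidation state.
Ruthenium is a group-8 element; Ru(III) is therefore d⁵.
The spin state decides the count: a 4d ion has a large Δₒ and is invariably low-spin.
An octahedral low-spin d⁵ ion is t₂g⁵e_g⁰, giving 1 unpaired electron.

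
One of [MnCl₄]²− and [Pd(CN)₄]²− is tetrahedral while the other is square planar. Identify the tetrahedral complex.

[MnCl₄]²−

For [MnCl₄]²−: Ligand charges: each chloride is −1. With an overall charge of −2 the manganese centre must be in the +2 oxidation state. Manganese is a group-7 element; Mn(II) is therefore d⁵. A high-spin d⁵ ion has zero CFSE in either geometry, so four ligands adopt the sterically favoured tetrahedral geometry. → tetrahedral.
For [Pd(CN)₄]²−: Summing ligand charges against the −2 overall charge gives an oxidation state of +2 for palladium. Pd sits in group 10, so the d-electron count is 10 − 2 = 8. A 4d d⁸ ion has a large crystal-field splitting; square planar leaves the high-energy d_{x²−y²} orbital empty and maximises CFSE. → square planar.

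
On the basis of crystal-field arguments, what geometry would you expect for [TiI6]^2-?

octahedral

Each iodide is −1; balancing the −2 overall charge requires Ti(IV).
Titanium is a group-4 element; Ti(IV) is therefore d⁰.
Coordination number: 6.
Six donors around a single metal centre give an octahedral coordination sphere.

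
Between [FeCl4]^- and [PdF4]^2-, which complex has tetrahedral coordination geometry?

[FeCl4]^-

For [FeCl4]^-: Ligand charges: each chloride is −1. With an overall charge of −1 the iron centre must be in the +3 oxidation state. Iron is a group-8 element; Fe(III) is therefore d⁵. A high-spin d⁵ ion has zero CFSE in either geometry, so four ligands adopt the sterically favoured tetrahedral geometry. → tetrahedral.
For [PdF4]^2-: Each fluoride is −1; balancing the −2 overall charge requires Pd(II). Palladium is a group-10 element; Pd(II) is therefore d⁸. A 4d d⁸ ion has a large crystal-field splitting; square planar leaves the high-energy d_{x²−y²} orbital empty and maximises CFSE. → square planar.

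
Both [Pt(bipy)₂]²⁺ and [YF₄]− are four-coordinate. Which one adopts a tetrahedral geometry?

[YF₄]−

For [Pt(bipy)₂]²⁺: Ligand charges: 2,2′-bipyridine is neutral. With an overall charge of +2 the platinum centre must be in the +2 oxidation state. Platinum is a group-10 element; Pt(II) is therefore d⁸. A 5d d⁸ ion has a large crystal-field splitting; square planar leaves the high-energy d_{x²−y²} orbital empty and maximises CFSE. → square planar.
For [YF₄]−: Ligand charges: each fluoride is −1. With an overall charge of −1 the yttrium centre must be in the +3 oxidation state. Y sits in group 3, so the d-electron count is 3 − 3 = 0. A d⁰ ion has no crystal-field stabilisation preference between square planar and tetrahedral, so four ligands adopt the sterically favoured tetrahedral geometry. → tetrahedral.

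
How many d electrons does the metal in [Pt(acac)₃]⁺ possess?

d⁶

Ligand charges: each acetylacetonate is −1. With an overall charge of +1 the platinum centre must be in the +4 oxidation state.
Group 10 minus oxidation state 4 gives a d⁶ configuration.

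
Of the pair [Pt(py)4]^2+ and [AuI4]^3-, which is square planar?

For [Pt(py)4]^2+: Pyridine is neutral; balancing the +2 overall charge requires Pt(II). Pt sits in group 10, so the d-electron count is 10 − 2 = 8. A 5d d⁸ ion has a large crystal-field splitting; square planar leaves the high-energy d_{x²−y²} orbital empty and maximises CFSE. → square planar.
For [AuI4]^3-: Each iodide is −1; balancing the −3 overall charge requires Au(I). Au sits in group 11, so the d-electron count is 11 − 1 = 10. A d¹⁰ ion has no crystal-field stabilisation preference between square planar and tetrahedral, so four ligands adopt the sterically favoured tetrahedral geometry. → tetrahedral.

[Pt(py)4]^2+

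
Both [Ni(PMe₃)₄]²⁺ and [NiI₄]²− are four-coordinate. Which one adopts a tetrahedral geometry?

[NiI₄]²−

For [Ni(PMe₃)₄]²⁺: Trimethylphosphine is neutral; balancing the +2 overall charge requires Ni(II). Nickel is a group-10 element; Ni(II) is therefore d⁸. Trimethylphosphine is a strong-field ligand (high in the spectrochemical series). A 3d d⁸ ion with strong-field ligands gains enough CFSE to favour square planar over tetrahedral. → square planar.
For [NiI₄]²−: Ligand charges: each iodide is −1. With an overall charge of −2 the nickel centre must be in the +2 oxidation state. Ni sits in group 10, so the d-electron count is 10 − 2 = 8. Iodide is a weak-field ligand. With weak-field ligands the CFSE gain from square planar is small, so a 3d d⁸ ion takes the sterically preferred tetrahedral geometry. → tetrahedral.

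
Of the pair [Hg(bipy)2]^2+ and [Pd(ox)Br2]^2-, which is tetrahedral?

For [Hg(bipy)2]^2+: Ligand charges: 2,2′-bipyridine is neutral. With an overall charge of +2 the mercury centre must be in the +2 oxidation state. Hg sits in group 12, so the d-electron count is 12 − 2 = 10. A d¹⁰ ion has no crystal-field stabilisation preference between square planar and tetrahedral, so four ligands adopt the sterically favoured tetrahedral geometry. → tetrahedral.
For [Pd(ox)Br2]^2-: Each oxalate is −2; each bromide is −1; balancing the −2 overall charge requires Pd(II). Group 10 minus oxidation state 2 gives a d⁸ configuration. A 4d d⁸ ion has a large crystal-field splitting; square planar leaves the high-energy d_{x²−y²} orbital empty and maximises CFSE. → square planar.

[Hg(bipy)2]^2+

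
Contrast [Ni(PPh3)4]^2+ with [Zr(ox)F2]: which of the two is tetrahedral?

For [Ni(PPh3)4]^2+: Summing ligand charges against the +2 overall charge gives an oxidation state of +2 for nickel. Nickel is a group-10 element; Ni(II) is therefore d⁸. Triphenylphosphine is a strong-field ligand (high in the spectrochemical series). A 3d d⁸ ion with strong-field ligands gains enough CFSE to favour square planar over tetrahedral. → square planar.
For [Zr(ox)F2]: Each oxalate is −2; each fluoride is −1; balancing the 0 overall charge requires Zr(IV). Zirconium is a group-4 element; Zr(IV) is therefore d⁰. A d⁰ ion has no crystal-field stabilisation preference between square planar and tetrahedral, so four ligands adopt the sterically favoured tetrahedral geometry. → tetrahedral.

[Zr(ox)F2]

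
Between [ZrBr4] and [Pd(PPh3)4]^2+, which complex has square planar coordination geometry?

[Pd(PPh3)4]^2+

For [ZrBr4]: Summing ligand charges against the 0 overall charge gives an oxidation state of +4 for zirconium. Zr sits in group 4, so the d-electron count is 4 − 4 = 0. A d⁰ ion has no crystal-field stabilisation preference between square planar and tetrahedral, so four ligands adopt the sterically favoured tetrahedral geometry. → tetrahedral.
For [Pd(PPh3)4]^2+: Triphenylphosphine is neutral; balancing the +2 overall charge requires Pd(II). Pd sits in group 10, so the d-electron count is 10 − 2 = 8. A 4d d⁸ ion has a large crystal-field splitting; square planar leaves the high-energy d_{x²−y²} orbital empty and maximises CFSE. → square planar.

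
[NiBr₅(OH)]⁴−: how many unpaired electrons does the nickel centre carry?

2 unpaired electrons

Each bromide is −1; each hydroxide is −1; balancing the −4 overall charge requires Ni(II).
Group 10 minus oxidation state 2 gives a d⁸ configuration.
In an octahedral field the d⁸ configuration is t₂g⁶e_g² (only one arrangement possible), giving 2 unpaired electrons.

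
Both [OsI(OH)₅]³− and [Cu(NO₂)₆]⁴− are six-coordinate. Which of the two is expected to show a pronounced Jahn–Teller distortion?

[OsI(OH)₅]³−: Summing ligand charges against the −3 overall charge gives an oxidation state of +3 for osmium. Group 8 minus oxidation state 3 gives a d⁵ configuration. A 5d ion has a large Δₒ and is invariably low-spin. The d⁵ configuration leaves the e_g set evenly filled (or empty) — no strong Jahn–Teller driving force.
[Cu(NO₂)₆]⁴−: Ligand charges: each nitro (N-bound nitrite) is −1. With an overall charge of −4 the copper centre must be in the +2 oxidation state. Group 11 minus oxidation state 2 gives a d⁹ configuration. The t₂g⁶e_g³ configuration has an unevenly filled e_g set; the Jahn–Teller theorem predicts a tetragonal distortion (typically axial elongation) to lift the degeneracy.

[Cu(NO₂)₆]⁴−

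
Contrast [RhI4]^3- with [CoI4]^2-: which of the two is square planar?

[RhI4]^3-

For [RhI4]^3-: Ligand charges: each iodide is −1. With an overall charge of −3 the rhodium centre must be in the +1 oxidation state. Rh sits in group 9, so the d-electron count is 9 − 1 = 8. A 4d d⁸ ion has a large crystal-field splitting; square planar leaves the high-energy d_{x²−y²} orbital empty and maximises CFSE. → square planar.
For [CoI4]^2-: Each iodide is −1; balancing the −2 overall charge requires Co(II). Cobalt is a group-9 element; Co(II) is therefore d⁷. For a high-spin 3d d⁷ ion with weak-field ligands the small Δₜ gives little square-planar CFSE advantage, so four ligands adopt the sterically favoured tetrahedral geometry. → tetrahedral.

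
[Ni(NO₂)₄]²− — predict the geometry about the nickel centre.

Ligand charges: each nitro (N-bound nitrite) is −1. With an overall charge of −2 the nickel centre must be in the +2 oxidation state.
Ni sits in group 10, so the d-electron count is 10 − 2 = 8.
With 4 monodentate ligands the coordination number is 4.
Nitro (N-bound nitrite) is a strong-field ligand (high in the spectrochemical series).
A 3d d⁸ ion with strong-field ligands gains enough CFSE to favour square planar over tetrahedral.

square planar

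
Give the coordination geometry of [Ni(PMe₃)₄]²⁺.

square planar

Summing ligand charges against the +2 overall charge gives an oxidation state of +2 for nickel.
Group 10 minus oxidation state 2 gives a d⁸ configuration.
Coordination number: 4.
Trimethylphosphine is a strong-field ligand (high in the spectrochemical series).
A 3d d⁸ ion with strong-field ligands gains enough CFSE to favour square planar over tetrahedral.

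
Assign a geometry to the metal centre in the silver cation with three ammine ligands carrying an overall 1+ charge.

Ligand charges: ammonia is neutral. With an overall charge of +1 the silver centre must be in the +1 oxidation state.
Silver is a group-11 element; Ag(I) is therefore d¹⁰.
With 3 monodentate ligands the coordination number is 3.
Three ligands around a d¹⁰ centre minimise repulsion in a trigonal-planar arrangement.

trigonal planar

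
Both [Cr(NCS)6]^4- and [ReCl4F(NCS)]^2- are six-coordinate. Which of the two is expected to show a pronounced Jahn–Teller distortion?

[Cr(NCS)6]^4-

[Cr(NCS)6]^4-: Each isothiocyanate is −1; balancing the −4 overall charge requires Cr(II). Cr sits in group 6, so the d-electron count is 6 − 2 = 4. Isothiocyanate is a weak-field ligand for a first-row metal, so the complex is high-spin. The t₂g³e_g¹ (high-spin) configuration has an unevenly filled e_g set; the Jahn–Teller theorem predicts a tetragonal distortion (typically axial elongation) to lift the degeneracy.
[ReCl4F(NCS)]^2-: Each chloride is −1; each fluoride is −1; each isothiocyanate is −1; balancing the −2 overall charge requires Re(IV). Rhenium is a group-7 element; Re(IV) is therefore d³. The d³ configuration leaves the e_g set evenly filled (or empty) — no strong Jahn–Teller driving force.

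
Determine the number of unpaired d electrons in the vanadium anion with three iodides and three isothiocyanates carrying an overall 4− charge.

Summing ligand charges against the −4 overall charge gives an oxidation state of +2 for vanadium.
Vanadium is a group-5 element; V(II) is therefore d³.
In an octahedral field the d³ configuration is t₂g³e_g⁰ (only one arrangement possible), giving 3 unpaired electrons.

3 unpaired electrons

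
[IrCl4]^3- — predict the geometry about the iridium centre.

square planar

Each chloride is −1; balancing the −3 overall charge requires Ir(I).
Ir sits in group 9, so the d-electron count is 9 − 1 = 8.
Coordination number: 4.
A 5d d⁸ ion has a large crystal-field splitting; square planar leaves the high-energy d_{x²−y²} orbital empty and maximises CFSE.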